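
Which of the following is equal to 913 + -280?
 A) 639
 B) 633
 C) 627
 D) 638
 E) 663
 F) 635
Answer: B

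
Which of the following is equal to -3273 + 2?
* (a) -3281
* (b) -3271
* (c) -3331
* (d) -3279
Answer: b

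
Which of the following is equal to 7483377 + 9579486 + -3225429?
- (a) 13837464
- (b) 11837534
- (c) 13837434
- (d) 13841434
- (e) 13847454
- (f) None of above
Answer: c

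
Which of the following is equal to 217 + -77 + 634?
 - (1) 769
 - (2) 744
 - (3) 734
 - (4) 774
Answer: 4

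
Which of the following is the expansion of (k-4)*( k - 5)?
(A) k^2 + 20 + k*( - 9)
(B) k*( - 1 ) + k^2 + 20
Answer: A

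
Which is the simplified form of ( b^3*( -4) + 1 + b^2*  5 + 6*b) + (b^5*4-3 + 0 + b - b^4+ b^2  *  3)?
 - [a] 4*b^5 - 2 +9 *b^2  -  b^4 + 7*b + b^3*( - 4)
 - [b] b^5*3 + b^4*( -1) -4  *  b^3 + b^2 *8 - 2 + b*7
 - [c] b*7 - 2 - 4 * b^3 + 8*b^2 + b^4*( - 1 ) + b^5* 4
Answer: c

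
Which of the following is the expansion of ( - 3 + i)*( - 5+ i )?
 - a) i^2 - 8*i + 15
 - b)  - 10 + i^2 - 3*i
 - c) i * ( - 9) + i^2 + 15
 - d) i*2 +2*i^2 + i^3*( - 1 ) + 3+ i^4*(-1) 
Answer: a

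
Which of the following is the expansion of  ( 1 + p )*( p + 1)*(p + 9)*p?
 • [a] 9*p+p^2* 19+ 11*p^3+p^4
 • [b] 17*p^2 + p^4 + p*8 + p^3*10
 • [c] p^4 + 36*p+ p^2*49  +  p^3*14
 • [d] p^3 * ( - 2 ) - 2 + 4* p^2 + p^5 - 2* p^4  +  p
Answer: a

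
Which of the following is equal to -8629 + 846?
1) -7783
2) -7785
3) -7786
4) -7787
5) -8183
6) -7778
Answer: 1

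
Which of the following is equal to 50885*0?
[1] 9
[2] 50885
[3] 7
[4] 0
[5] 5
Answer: 4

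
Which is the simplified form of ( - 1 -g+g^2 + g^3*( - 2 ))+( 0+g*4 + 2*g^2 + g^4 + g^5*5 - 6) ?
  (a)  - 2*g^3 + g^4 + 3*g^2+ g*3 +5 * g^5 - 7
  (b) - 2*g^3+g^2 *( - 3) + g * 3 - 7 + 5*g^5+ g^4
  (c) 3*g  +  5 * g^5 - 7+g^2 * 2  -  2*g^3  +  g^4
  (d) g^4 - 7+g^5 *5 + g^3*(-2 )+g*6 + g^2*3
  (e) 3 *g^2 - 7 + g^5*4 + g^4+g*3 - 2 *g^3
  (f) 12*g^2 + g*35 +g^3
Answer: a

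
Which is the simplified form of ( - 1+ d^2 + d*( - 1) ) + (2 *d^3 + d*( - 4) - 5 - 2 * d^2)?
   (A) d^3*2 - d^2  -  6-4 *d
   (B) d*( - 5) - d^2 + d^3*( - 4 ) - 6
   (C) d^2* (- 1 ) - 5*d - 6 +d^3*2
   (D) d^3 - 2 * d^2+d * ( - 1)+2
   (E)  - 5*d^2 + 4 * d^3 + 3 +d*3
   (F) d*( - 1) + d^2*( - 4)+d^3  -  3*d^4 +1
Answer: C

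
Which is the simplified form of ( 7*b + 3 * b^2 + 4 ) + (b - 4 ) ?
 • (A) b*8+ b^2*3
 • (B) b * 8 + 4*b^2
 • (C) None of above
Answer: A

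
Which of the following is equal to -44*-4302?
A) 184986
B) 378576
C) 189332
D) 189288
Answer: D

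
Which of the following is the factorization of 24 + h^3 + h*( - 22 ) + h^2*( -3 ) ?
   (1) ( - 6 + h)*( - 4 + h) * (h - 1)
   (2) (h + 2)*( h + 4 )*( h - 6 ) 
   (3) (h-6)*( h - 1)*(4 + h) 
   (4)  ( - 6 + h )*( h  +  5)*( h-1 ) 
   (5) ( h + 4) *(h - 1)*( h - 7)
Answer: 3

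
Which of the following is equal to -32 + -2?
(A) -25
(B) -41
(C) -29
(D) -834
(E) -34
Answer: E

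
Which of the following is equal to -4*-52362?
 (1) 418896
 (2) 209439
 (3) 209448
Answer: 3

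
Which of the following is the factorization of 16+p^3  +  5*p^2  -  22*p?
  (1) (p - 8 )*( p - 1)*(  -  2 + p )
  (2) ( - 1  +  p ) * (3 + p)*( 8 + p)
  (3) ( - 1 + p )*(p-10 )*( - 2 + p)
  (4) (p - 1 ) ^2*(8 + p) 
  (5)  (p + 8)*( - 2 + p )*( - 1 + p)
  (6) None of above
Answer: 5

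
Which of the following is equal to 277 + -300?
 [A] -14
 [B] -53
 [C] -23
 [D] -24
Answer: C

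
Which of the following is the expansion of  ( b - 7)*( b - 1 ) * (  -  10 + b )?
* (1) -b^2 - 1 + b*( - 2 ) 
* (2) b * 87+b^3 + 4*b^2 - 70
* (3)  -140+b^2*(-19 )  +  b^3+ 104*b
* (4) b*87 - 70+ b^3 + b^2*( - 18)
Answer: 4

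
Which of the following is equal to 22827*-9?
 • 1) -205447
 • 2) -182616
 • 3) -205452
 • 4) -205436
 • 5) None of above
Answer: 5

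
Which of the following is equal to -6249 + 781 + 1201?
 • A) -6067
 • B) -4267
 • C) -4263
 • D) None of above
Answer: B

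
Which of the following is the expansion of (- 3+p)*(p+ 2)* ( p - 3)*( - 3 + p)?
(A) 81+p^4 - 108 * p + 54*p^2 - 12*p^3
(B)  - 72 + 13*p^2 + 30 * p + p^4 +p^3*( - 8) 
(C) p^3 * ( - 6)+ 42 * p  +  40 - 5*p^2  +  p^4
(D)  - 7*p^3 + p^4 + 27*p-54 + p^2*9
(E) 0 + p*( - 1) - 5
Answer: D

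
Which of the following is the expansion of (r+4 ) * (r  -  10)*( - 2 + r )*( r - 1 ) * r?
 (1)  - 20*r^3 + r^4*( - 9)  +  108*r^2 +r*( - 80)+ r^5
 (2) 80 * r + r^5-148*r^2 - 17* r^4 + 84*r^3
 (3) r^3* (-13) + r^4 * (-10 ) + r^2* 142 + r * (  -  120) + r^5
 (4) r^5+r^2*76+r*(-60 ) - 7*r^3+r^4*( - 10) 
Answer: 1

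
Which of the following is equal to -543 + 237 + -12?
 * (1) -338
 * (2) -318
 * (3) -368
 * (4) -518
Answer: 2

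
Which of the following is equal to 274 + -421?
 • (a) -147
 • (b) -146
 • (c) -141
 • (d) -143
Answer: a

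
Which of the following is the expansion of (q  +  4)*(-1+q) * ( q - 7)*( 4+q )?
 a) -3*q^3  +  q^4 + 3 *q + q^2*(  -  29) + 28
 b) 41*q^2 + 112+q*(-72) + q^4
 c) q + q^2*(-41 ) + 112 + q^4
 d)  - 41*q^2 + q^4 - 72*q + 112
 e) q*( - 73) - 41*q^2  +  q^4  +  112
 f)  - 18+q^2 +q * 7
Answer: d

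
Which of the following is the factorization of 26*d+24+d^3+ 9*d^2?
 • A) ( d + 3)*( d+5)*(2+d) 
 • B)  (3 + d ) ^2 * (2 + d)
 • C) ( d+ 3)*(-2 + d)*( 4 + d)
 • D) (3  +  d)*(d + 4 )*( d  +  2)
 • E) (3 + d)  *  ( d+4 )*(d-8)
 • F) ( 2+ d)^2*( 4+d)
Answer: D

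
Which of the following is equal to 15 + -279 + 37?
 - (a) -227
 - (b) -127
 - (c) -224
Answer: a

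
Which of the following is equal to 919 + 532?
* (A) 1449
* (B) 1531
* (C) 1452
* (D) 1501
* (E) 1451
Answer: E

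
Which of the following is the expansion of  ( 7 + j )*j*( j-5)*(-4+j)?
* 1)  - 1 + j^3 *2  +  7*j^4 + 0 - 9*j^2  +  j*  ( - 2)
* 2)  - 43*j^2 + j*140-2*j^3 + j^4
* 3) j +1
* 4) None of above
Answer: 2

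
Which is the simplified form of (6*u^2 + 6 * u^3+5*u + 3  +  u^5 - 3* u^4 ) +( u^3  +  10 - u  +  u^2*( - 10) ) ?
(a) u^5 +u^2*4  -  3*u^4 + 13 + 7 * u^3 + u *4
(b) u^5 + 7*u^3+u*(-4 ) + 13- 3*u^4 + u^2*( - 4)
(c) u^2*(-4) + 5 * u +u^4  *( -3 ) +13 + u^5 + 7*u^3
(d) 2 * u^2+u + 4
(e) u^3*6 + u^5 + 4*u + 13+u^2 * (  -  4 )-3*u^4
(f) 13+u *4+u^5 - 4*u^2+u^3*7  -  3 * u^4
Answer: f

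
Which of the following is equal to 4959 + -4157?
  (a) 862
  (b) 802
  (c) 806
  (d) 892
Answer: b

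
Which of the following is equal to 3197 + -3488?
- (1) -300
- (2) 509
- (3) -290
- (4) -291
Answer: 4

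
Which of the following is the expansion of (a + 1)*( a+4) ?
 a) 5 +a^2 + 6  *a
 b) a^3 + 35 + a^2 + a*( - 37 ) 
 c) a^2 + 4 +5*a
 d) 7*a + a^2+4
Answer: c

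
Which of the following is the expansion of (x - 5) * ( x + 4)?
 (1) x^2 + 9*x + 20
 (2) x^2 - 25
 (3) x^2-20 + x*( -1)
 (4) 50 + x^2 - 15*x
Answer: 3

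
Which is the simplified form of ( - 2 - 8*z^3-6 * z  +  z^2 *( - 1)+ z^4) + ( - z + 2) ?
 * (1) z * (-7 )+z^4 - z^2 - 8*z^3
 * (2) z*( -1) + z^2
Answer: 1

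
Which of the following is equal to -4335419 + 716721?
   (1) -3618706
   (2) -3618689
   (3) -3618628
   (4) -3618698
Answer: 4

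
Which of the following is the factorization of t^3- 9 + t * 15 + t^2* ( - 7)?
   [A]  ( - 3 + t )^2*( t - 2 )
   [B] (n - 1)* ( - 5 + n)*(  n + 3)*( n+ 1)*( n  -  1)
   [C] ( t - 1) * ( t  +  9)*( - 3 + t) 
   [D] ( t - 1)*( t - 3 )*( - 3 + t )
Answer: D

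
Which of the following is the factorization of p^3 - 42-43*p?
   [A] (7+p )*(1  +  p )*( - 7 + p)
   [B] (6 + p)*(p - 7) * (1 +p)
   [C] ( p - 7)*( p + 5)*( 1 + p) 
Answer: B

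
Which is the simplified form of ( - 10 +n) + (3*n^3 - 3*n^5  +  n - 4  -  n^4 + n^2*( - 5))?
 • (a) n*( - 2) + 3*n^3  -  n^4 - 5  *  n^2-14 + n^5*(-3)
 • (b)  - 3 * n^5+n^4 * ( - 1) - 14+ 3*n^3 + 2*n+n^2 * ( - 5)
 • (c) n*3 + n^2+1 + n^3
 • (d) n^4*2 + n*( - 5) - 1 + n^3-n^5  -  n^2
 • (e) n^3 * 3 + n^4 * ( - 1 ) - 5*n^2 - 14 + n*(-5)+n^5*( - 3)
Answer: b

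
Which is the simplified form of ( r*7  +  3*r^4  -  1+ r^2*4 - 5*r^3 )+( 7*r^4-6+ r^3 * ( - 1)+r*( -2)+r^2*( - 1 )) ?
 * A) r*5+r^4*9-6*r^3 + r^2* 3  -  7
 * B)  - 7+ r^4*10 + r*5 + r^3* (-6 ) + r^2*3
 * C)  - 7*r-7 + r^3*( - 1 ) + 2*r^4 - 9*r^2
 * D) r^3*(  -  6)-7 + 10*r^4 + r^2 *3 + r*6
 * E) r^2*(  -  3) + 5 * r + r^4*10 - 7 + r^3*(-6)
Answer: B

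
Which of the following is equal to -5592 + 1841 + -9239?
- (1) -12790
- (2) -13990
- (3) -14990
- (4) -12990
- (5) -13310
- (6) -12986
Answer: 4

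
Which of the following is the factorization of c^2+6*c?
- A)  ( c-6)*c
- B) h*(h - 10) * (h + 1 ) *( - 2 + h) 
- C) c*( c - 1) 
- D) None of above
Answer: D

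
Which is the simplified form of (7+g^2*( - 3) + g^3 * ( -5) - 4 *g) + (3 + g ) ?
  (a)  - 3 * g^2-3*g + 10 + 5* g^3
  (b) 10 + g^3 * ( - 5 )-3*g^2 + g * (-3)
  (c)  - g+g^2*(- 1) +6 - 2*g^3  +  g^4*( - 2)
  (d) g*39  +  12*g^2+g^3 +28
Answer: b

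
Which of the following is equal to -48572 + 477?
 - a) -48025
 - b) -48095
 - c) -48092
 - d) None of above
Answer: b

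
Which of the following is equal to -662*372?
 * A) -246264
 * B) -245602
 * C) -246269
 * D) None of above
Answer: A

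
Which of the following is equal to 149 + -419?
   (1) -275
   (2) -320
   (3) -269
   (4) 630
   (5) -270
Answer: 5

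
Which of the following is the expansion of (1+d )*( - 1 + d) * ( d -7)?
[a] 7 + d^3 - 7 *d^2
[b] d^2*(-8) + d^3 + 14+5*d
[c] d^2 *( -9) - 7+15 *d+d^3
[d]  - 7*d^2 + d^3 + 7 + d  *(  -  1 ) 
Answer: d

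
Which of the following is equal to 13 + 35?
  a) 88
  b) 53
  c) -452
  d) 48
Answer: d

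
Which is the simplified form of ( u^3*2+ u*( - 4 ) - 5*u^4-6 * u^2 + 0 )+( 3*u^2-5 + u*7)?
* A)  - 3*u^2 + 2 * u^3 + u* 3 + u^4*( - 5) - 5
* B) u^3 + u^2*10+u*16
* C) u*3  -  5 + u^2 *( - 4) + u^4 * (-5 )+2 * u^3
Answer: A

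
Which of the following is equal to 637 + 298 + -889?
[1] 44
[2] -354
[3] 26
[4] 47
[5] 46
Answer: 5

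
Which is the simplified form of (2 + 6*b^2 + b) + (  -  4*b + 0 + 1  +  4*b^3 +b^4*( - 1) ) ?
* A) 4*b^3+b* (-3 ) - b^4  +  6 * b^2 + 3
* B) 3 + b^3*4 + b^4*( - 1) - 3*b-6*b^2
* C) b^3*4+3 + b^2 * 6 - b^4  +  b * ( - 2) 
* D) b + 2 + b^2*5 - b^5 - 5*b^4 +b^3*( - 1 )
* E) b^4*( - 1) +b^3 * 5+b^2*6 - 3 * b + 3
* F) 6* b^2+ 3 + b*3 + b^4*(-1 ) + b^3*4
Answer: A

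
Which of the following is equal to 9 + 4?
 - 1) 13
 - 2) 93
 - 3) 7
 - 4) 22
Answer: 1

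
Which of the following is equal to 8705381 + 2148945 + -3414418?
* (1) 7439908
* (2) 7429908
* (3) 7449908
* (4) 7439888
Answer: 1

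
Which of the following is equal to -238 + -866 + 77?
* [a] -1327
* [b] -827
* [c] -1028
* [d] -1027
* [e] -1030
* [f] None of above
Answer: d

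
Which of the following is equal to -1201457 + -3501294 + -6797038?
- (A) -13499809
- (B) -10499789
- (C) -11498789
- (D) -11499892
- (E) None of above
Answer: E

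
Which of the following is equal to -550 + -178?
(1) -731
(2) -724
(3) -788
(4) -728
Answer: 4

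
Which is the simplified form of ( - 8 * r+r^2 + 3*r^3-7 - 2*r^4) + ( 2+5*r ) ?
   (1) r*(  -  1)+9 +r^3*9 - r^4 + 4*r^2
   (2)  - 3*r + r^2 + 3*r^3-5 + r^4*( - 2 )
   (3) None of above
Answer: 2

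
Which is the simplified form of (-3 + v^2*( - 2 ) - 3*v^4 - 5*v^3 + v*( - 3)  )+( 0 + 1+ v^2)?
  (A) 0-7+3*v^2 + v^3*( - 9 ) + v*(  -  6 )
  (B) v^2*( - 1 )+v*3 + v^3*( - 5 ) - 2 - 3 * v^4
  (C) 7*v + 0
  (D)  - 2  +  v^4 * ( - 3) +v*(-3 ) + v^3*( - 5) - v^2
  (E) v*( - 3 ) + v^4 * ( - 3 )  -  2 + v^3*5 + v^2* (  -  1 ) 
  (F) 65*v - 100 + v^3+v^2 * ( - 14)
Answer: D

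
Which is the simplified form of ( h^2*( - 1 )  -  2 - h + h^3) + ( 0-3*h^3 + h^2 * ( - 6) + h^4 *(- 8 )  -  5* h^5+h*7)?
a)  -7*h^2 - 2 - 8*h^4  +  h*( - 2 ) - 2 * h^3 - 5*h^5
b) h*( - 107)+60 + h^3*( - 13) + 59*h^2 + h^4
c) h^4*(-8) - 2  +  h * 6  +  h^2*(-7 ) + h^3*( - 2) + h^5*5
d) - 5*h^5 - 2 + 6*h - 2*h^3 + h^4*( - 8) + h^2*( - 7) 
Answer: d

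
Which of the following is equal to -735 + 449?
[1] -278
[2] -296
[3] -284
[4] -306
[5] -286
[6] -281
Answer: 5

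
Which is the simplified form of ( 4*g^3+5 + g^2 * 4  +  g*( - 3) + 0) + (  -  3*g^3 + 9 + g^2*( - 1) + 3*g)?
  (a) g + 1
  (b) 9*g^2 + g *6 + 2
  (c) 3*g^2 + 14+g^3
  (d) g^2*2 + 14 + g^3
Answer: c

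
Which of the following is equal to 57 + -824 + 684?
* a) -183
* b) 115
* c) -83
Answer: c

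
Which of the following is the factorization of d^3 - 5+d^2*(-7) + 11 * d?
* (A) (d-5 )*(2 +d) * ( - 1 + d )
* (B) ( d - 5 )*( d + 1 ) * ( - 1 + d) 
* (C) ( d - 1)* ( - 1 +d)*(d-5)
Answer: C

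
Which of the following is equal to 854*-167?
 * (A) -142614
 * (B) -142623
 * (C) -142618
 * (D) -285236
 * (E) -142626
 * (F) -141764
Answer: C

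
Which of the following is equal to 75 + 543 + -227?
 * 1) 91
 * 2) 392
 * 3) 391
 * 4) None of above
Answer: 3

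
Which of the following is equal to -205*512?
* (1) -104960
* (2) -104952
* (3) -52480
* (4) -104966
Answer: 1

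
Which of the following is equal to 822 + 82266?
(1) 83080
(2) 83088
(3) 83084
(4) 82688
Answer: 2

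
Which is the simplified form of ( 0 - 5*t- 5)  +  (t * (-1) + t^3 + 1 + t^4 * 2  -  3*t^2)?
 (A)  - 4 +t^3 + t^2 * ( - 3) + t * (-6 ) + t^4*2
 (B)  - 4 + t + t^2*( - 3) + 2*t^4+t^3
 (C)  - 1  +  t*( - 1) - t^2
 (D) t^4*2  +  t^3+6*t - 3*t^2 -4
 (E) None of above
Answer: A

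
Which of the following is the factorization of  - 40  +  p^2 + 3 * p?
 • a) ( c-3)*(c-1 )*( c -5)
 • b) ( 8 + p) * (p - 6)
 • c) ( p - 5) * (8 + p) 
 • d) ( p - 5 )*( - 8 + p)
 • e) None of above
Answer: c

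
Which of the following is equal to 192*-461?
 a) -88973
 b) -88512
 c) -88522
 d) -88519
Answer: b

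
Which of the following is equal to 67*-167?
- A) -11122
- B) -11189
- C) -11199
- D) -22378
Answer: B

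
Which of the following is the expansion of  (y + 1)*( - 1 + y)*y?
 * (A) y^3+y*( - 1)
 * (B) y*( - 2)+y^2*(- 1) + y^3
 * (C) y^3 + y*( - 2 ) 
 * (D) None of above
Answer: A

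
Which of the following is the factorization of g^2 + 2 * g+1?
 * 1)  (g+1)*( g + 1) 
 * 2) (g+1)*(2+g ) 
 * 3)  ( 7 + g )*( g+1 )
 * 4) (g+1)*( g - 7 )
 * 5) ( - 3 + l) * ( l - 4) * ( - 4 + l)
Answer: 1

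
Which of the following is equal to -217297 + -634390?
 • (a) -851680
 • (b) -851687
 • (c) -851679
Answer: b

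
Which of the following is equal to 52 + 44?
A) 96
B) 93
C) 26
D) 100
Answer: A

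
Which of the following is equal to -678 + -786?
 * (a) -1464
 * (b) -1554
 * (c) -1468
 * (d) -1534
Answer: a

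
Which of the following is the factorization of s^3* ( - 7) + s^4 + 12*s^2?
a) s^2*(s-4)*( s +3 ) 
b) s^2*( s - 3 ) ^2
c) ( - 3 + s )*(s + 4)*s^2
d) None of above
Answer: d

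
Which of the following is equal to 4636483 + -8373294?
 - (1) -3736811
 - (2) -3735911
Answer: 1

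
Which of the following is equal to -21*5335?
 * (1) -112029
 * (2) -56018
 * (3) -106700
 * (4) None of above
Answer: 4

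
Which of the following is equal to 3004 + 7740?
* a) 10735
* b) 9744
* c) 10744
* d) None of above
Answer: c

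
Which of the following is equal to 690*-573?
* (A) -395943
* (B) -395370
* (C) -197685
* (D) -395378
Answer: B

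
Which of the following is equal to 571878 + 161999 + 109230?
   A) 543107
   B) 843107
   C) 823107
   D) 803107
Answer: B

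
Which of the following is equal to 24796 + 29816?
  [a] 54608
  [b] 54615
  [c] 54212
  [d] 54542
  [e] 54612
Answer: e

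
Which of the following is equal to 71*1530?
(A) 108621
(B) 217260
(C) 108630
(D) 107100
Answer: C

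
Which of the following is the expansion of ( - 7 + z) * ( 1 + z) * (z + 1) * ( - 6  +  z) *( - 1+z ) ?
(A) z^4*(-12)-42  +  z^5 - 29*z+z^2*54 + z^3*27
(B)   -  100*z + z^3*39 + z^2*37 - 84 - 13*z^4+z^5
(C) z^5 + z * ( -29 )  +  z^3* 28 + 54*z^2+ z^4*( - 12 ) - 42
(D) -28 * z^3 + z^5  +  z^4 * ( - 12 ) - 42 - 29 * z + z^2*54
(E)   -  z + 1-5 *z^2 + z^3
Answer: C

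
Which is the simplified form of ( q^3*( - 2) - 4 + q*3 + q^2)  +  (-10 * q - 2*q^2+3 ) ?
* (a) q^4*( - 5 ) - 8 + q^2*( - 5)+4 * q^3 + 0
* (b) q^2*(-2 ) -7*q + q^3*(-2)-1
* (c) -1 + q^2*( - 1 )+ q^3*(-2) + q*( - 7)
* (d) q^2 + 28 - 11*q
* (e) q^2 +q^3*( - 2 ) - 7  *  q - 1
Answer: c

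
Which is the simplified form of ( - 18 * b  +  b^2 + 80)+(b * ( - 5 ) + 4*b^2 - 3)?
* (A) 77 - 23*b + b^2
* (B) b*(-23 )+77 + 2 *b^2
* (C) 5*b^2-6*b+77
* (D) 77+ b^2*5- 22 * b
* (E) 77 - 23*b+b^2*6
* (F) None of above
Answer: F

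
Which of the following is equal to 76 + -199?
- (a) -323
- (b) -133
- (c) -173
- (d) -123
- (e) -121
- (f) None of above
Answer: d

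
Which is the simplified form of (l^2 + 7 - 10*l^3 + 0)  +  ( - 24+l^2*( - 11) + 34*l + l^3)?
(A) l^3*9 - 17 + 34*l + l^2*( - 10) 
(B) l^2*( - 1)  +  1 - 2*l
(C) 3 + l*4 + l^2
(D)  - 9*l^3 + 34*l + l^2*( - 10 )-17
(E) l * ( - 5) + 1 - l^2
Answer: D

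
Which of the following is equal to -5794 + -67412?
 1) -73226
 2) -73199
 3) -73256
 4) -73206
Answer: 4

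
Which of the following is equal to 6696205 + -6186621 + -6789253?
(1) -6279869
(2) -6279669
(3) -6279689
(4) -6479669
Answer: 2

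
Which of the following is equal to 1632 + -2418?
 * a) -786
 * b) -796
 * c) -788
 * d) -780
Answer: a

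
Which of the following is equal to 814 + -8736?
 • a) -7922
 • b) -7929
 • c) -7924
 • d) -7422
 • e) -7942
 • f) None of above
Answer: a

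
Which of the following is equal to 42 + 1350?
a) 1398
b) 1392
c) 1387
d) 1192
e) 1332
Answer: b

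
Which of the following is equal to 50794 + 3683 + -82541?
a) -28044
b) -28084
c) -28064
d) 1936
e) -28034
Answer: c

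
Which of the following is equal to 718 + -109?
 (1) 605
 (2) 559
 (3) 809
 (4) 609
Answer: 4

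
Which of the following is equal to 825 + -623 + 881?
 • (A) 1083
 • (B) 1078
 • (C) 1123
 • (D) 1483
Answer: A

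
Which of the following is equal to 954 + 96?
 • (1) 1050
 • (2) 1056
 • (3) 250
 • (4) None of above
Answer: 1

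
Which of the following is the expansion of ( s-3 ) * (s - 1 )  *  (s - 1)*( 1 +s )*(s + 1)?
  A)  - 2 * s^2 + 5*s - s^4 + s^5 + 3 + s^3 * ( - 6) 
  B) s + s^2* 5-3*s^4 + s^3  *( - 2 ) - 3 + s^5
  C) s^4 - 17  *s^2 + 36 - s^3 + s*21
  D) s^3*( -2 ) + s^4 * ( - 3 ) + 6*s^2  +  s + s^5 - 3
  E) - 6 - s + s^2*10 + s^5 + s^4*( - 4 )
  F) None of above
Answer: D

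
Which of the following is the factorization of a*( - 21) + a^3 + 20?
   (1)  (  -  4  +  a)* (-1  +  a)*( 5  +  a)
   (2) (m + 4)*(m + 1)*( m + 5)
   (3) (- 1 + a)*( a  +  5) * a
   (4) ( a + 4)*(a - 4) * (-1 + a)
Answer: 1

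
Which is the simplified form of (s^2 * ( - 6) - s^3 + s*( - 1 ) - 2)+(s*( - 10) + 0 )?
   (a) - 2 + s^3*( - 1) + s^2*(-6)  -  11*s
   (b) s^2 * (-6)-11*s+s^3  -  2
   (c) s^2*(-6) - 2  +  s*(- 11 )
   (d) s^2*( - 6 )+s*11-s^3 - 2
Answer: a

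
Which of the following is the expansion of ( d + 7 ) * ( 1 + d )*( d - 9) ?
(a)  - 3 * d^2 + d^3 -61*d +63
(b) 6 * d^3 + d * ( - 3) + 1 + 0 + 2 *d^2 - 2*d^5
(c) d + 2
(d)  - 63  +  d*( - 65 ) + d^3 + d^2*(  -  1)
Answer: d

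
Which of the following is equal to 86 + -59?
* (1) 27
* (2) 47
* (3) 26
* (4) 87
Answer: 1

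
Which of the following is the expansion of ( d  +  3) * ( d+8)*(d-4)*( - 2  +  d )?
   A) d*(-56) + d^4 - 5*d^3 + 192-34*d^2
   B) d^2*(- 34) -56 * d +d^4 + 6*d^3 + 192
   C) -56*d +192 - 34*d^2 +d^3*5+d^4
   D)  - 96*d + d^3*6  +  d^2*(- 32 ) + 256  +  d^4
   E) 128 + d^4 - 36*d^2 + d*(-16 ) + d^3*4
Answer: C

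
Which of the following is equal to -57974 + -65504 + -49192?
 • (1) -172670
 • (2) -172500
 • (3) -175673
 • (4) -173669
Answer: 1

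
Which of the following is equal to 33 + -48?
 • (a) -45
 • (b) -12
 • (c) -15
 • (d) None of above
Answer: c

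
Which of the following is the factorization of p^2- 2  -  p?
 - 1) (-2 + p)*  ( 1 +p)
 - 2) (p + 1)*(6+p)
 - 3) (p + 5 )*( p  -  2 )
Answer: 1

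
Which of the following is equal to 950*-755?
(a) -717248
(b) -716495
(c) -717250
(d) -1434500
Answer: c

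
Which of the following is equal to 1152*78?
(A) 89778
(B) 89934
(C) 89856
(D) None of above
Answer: C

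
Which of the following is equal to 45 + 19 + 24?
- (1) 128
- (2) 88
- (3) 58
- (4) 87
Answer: 2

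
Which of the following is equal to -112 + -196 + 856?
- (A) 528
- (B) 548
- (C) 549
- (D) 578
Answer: B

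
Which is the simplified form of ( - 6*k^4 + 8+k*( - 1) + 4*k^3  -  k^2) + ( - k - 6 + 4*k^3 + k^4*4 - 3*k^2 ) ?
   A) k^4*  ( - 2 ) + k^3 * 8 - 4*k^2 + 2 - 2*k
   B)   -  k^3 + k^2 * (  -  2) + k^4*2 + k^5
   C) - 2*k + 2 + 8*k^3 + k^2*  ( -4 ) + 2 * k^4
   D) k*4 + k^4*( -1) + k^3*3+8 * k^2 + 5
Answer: A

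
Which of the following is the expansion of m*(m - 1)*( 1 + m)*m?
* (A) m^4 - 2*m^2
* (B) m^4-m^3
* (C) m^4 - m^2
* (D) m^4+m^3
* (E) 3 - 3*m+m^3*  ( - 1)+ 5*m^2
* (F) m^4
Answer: C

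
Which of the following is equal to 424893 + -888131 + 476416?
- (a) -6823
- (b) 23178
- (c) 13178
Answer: c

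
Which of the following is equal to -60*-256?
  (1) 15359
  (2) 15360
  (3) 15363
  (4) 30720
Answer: 2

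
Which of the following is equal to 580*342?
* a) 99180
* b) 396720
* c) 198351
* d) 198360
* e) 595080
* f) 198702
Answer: d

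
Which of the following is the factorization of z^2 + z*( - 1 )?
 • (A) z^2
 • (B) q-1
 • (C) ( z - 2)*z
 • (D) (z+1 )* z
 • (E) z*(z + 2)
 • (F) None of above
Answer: F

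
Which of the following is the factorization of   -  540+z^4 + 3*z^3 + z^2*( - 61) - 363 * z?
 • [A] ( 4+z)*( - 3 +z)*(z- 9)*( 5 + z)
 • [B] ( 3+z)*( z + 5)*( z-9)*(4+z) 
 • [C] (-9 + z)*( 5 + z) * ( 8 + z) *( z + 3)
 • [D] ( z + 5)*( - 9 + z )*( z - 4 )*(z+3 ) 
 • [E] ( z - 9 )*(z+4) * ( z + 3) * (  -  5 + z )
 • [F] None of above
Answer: B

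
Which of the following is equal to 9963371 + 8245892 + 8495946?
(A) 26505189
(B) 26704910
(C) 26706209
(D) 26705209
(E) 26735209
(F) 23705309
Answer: D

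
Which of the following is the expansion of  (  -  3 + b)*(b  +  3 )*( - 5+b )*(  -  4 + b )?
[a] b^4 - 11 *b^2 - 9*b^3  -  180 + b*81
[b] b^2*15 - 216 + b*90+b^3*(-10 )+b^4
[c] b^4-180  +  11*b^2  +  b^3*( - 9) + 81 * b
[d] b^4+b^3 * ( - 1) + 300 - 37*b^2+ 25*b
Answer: c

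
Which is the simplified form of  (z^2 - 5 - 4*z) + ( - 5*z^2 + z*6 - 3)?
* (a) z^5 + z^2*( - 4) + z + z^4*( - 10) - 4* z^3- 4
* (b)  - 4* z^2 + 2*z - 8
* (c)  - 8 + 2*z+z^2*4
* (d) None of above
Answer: b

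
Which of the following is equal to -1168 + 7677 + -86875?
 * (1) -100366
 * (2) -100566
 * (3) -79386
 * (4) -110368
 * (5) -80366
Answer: 5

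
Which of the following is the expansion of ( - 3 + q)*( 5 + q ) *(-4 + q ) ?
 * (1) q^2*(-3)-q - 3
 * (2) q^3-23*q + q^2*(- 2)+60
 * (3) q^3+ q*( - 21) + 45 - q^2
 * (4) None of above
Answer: 2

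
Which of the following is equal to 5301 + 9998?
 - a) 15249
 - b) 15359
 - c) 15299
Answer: c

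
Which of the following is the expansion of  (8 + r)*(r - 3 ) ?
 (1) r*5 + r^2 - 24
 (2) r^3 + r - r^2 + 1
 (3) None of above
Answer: 1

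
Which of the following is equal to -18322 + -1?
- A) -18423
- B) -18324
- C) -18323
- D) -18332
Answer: C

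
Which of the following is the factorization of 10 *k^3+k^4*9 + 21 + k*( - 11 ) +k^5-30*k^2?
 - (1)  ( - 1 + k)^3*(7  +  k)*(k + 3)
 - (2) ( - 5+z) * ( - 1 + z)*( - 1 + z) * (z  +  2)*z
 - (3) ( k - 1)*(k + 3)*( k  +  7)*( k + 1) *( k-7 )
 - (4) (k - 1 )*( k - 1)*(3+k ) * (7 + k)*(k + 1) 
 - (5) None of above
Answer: 4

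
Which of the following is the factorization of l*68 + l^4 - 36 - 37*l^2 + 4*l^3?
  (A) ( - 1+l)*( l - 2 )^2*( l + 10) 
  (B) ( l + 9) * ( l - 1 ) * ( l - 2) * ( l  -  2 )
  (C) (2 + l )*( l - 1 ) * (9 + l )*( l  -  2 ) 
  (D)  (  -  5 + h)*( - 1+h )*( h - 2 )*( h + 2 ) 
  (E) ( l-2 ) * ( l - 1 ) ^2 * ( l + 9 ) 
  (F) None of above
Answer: B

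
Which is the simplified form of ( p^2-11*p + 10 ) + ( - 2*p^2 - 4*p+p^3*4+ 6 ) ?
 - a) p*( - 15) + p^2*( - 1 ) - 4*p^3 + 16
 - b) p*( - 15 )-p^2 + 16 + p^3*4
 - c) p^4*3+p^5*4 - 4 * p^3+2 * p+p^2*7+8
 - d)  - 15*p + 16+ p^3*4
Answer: b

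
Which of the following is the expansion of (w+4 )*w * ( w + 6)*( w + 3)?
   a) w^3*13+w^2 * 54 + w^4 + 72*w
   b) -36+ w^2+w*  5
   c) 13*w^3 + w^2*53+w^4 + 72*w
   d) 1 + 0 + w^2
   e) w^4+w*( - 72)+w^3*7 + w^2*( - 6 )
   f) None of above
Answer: a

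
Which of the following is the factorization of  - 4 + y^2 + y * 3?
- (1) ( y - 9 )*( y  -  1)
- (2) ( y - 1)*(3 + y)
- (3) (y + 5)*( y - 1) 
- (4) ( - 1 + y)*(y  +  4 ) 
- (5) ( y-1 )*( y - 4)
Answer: 4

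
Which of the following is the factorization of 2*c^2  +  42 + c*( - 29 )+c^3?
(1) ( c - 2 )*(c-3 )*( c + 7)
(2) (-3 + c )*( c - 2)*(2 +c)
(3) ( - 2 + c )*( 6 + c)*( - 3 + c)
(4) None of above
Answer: 1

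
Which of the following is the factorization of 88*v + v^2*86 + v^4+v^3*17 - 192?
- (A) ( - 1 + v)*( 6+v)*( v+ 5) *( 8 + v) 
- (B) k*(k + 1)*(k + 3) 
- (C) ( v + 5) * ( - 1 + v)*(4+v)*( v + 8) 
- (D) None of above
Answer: D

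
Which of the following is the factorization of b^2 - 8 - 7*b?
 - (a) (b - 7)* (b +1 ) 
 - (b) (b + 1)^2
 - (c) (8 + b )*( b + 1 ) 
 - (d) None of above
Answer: d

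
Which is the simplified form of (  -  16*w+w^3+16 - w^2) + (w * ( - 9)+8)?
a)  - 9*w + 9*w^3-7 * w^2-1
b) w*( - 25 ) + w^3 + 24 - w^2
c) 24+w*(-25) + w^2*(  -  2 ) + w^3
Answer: b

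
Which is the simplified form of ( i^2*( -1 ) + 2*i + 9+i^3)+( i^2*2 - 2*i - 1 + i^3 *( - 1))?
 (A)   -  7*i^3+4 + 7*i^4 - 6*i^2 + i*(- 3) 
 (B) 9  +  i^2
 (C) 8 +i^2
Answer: C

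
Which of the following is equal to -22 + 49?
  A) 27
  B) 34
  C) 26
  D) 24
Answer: A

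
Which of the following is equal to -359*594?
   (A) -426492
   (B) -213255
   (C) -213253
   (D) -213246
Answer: D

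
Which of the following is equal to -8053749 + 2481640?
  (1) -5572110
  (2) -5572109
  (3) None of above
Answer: 2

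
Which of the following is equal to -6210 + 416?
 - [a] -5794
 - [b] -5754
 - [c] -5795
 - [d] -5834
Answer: a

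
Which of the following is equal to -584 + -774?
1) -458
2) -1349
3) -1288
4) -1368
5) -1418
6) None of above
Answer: 6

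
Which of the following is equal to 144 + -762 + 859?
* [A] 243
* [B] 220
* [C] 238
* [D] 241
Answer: D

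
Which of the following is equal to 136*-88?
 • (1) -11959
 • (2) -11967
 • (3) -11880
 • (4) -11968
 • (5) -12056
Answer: 4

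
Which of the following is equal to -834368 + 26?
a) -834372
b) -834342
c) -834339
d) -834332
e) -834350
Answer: b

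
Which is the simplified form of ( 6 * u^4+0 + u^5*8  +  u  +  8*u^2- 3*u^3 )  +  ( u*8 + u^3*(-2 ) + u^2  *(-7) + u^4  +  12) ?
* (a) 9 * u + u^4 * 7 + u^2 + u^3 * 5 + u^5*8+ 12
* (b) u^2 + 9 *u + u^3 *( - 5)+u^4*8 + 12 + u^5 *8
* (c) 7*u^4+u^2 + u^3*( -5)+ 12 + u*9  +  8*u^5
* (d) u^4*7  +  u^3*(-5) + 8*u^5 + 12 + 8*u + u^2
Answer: c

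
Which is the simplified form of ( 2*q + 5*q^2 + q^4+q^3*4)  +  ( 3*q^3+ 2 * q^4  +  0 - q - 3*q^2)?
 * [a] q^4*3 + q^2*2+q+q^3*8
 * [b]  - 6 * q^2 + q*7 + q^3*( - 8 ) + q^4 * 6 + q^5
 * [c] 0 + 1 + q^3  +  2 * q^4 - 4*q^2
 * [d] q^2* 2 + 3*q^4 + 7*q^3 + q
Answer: d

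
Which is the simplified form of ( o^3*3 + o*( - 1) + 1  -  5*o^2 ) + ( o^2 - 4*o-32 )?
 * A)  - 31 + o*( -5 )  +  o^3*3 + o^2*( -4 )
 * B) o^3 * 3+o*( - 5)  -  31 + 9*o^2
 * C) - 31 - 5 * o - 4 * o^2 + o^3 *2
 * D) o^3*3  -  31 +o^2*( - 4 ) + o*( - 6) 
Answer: A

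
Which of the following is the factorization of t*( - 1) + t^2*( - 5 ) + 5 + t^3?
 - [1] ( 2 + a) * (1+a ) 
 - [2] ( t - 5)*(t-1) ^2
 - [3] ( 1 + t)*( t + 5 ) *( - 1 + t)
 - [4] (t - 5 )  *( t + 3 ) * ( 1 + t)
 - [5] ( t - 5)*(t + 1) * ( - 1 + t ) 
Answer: 5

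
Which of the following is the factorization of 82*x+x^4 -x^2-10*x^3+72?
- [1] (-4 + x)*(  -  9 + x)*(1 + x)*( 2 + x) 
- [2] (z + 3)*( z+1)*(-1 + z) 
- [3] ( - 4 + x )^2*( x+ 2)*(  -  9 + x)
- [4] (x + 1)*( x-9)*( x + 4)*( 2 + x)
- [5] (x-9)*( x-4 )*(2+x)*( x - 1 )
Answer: 1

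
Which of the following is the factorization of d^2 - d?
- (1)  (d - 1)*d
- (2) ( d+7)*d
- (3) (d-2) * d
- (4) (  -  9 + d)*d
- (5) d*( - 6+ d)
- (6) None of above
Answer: 1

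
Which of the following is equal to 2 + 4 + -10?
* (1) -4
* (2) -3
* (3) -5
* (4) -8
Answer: 1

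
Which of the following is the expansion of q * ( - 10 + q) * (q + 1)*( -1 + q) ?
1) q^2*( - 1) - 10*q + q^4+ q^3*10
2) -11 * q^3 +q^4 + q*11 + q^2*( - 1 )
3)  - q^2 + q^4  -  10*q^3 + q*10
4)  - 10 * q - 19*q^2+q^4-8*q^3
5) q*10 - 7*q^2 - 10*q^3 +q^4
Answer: 3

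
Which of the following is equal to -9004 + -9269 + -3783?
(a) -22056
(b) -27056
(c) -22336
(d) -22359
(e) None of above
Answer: a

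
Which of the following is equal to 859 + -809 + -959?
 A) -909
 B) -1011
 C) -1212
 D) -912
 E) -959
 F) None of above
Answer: A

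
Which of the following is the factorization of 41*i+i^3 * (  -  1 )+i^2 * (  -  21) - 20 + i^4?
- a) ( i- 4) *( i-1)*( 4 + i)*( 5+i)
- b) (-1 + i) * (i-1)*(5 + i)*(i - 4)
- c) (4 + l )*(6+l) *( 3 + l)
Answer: b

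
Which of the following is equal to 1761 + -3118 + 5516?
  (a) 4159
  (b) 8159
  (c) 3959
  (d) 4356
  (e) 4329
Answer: a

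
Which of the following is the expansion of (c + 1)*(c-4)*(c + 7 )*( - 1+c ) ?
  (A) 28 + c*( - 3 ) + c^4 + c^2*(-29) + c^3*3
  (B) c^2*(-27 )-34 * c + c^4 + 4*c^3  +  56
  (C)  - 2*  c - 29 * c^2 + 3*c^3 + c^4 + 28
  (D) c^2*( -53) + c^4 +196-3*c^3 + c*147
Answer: A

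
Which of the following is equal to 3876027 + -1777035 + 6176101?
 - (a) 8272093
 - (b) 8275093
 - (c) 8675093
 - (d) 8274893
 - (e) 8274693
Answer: b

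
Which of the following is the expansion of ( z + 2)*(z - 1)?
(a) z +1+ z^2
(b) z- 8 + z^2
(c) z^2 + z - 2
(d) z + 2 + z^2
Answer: c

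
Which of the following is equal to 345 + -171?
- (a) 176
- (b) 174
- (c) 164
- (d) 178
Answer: b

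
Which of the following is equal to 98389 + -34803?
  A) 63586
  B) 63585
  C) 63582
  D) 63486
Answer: A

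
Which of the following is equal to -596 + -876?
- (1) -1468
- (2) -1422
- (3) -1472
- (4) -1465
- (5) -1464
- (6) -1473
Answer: 3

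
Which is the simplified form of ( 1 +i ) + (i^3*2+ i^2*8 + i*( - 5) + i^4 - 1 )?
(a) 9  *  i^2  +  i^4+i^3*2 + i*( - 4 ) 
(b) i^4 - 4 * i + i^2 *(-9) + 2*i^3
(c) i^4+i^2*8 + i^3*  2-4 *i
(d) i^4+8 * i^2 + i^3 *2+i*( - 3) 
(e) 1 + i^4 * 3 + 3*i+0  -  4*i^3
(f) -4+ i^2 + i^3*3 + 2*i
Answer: c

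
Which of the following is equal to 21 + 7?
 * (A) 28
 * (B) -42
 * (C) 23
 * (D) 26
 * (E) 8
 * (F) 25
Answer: A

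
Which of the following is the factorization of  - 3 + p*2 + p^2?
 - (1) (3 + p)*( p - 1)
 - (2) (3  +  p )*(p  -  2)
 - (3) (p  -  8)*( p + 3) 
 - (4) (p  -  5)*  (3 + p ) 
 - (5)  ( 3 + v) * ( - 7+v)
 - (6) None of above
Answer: 1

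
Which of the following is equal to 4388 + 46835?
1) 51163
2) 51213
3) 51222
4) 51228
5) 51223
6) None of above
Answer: 5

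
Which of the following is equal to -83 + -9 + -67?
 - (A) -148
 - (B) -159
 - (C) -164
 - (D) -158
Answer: B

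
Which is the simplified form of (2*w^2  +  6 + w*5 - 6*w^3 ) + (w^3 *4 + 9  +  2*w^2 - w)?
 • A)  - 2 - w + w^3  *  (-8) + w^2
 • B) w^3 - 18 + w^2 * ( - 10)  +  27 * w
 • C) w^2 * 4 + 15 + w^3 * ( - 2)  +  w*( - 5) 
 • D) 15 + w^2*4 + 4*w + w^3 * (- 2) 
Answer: D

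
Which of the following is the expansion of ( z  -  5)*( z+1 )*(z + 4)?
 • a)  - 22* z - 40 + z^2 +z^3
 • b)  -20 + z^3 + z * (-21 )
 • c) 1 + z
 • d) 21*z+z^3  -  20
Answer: b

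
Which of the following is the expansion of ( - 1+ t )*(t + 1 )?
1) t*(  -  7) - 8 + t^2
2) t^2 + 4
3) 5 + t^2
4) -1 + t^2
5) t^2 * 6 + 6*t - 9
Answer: 4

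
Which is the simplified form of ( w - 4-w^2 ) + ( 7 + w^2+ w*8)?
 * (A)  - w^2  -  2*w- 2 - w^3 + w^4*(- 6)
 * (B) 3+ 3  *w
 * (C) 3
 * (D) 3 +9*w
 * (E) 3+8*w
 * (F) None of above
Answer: D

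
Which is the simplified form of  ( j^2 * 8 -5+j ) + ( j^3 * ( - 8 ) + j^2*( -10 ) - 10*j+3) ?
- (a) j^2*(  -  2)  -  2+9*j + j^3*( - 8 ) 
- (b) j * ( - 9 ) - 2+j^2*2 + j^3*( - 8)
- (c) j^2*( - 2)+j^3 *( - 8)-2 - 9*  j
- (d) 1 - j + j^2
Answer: c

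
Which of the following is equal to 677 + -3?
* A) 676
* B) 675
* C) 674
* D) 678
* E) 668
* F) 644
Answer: C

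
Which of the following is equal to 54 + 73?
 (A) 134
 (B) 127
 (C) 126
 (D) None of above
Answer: B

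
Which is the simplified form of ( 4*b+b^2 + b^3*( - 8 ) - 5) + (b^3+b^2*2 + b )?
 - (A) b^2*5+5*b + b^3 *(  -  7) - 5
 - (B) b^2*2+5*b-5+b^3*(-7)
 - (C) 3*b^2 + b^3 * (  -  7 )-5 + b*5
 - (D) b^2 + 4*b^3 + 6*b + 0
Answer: C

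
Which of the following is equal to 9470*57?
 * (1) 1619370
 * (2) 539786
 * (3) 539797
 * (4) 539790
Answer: 4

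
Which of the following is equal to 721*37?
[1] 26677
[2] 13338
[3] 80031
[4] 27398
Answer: 1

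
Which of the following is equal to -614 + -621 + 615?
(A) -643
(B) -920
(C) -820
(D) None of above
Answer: D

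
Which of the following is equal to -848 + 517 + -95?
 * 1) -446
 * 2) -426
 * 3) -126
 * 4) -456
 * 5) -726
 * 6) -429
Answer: 2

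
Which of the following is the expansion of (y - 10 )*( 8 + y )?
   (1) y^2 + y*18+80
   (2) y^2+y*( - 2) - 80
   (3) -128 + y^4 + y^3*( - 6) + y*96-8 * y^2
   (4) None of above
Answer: 2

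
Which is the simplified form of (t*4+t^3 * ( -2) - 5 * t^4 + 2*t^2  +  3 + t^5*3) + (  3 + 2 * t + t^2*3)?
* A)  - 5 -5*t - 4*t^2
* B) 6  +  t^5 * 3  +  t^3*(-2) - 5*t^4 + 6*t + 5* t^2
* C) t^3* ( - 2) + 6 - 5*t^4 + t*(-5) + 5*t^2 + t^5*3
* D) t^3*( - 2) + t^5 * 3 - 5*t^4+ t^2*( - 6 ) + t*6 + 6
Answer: B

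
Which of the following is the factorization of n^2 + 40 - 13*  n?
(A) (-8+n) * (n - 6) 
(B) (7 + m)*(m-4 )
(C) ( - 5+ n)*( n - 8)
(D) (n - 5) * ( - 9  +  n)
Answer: C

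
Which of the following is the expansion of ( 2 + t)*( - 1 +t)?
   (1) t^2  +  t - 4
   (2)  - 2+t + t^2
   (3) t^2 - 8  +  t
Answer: 2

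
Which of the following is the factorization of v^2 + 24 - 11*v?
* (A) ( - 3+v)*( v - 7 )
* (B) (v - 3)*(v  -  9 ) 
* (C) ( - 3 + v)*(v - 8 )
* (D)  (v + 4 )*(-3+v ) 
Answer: C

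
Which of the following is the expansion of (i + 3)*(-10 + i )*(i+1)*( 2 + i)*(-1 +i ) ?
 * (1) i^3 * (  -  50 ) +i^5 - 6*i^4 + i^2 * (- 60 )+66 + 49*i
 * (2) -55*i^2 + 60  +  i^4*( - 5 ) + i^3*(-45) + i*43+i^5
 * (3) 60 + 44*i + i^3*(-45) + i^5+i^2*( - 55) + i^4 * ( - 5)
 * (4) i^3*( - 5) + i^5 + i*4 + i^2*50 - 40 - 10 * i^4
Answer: 3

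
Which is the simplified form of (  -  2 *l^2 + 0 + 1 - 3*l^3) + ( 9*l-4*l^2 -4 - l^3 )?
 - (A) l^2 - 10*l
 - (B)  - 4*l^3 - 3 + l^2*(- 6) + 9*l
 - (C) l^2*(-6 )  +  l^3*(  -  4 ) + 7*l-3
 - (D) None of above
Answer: B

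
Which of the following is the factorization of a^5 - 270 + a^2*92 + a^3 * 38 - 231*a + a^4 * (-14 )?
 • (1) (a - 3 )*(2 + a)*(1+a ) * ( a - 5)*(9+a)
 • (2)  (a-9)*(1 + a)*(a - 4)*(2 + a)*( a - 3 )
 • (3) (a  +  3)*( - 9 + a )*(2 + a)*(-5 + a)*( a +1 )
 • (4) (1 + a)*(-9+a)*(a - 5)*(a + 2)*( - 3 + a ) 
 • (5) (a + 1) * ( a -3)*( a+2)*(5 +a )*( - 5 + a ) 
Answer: 4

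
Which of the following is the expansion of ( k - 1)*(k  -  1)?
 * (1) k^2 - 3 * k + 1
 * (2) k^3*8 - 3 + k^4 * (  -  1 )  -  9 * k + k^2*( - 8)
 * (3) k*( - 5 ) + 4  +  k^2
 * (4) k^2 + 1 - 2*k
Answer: 4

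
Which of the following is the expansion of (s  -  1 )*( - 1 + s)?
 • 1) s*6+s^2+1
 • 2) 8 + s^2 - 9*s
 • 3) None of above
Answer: 3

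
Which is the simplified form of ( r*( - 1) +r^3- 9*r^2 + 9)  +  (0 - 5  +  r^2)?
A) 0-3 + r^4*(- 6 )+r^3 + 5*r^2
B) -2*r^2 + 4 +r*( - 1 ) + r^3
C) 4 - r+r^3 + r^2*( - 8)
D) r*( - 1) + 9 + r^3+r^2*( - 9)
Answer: C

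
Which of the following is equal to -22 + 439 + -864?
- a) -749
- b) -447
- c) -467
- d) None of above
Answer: b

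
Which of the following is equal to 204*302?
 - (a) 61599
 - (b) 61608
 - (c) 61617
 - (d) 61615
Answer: b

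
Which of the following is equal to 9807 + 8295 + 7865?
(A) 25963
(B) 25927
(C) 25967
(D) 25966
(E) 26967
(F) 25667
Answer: C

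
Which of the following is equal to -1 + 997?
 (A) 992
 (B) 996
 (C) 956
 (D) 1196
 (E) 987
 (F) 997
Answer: B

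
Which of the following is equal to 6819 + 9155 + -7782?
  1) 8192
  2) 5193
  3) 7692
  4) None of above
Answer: 1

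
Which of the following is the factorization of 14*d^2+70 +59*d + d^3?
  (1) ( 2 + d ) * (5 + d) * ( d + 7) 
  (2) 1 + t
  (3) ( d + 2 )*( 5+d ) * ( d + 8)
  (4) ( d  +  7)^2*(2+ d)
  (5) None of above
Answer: 1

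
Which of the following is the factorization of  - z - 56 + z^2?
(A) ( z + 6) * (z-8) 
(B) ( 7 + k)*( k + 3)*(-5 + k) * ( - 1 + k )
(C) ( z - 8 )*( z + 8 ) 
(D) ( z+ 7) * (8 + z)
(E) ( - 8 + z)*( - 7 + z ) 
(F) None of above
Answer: F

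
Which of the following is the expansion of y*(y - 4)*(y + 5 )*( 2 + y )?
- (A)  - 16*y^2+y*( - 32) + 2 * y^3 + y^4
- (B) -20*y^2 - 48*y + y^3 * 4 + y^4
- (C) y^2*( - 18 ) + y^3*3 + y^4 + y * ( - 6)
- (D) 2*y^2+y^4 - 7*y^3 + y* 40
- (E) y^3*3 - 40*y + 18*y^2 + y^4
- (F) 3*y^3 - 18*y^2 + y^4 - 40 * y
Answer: F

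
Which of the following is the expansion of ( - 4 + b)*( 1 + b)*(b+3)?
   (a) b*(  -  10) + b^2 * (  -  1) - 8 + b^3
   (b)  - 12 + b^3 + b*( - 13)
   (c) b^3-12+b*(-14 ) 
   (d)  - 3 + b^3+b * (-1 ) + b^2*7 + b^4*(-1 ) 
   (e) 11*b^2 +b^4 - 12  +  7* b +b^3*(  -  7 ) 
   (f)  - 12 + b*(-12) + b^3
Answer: b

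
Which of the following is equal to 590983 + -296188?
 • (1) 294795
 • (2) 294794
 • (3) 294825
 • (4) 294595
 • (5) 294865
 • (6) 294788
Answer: 1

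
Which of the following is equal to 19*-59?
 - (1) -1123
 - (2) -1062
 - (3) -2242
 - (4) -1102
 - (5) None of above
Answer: 5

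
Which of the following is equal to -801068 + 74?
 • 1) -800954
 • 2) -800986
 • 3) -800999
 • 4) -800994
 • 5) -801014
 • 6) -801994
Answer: 4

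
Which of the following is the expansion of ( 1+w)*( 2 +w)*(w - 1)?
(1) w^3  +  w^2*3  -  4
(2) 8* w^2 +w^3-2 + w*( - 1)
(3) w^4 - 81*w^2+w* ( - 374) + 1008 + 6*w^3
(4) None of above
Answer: 4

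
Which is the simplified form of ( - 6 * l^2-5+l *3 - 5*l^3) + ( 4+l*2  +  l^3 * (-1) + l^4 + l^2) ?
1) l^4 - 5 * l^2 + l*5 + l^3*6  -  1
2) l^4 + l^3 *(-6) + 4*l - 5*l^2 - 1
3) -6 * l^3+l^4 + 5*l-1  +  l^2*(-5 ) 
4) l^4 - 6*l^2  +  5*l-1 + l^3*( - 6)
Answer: 3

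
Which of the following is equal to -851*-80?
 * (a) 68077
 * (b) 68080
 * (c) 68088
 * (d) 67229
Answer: b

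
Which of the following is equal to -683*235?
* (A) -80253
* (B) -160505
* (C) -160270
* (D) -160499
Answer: B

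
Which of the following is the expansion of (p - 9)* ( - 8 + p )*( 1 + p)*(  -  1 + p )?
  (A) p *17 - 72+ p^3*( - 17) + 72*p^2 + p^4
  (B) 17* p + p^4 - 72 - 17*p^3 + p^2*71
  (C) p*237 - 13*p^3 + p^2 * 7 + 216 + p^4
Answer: B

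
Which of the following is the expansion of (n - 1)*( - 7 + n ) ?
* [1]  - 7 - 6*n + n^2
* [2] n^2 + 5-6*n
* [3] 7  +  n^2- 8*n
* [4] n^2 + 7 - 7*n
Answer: 3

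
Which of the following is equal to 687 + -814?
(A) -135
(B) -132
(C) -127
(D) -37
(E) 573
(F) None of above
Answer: C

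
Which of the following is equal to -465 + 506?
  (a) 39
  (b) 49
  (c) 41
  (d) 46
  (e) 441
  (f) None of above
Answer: c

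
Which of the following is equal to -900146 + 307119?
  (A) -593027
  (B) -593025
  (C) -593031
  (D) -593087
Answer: A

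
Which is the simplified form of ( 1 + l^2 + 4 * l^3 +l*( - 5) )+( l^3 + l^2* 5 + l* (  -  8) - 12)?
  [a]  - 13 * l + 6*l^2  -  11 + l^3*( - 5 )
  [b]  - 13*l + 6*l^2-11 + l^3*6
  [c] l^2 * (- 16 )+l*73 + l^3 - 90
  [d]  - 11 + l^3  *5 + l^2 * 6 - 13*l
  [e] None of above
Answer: d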